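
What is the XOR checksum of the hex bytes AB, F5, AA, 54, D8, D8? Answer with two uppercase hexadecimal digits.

XOR the bytes together:
  start with 0xAB
  0xAB ⊕ 0xF5 = 0x5E
  0x5E ⊕ 0xAA = 0xF4
  0xF4 ⊕ 0x54 = 0xA0
  0xA0 ⊕ 0xD8 = 0x78
  0x78 ⊕ 0xD8 = 0xA0

A0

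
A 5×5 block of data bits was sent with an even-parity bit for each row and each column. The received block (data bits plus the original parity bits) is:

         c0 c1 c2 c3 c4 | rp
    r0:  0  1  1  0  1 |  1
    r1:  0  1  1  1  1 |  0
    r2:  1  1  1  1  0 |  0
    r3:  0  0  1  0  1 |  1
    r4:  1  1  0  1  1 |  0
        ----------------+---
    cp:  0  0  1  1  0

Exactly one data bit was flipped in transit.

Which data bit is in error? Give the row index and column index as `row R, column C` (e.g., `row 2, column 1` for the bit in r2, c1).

row 3, column 2

Recompute each row's even parity and compare to rp:
  r0: data parity 1, sent rp 1 → ok
  r1: data parity 0, sent rp 0 → ok
  r2: data parity 0, sent rp 0 → ok
  r3: data parity 0, sent rp 1 → mismatch
  r4: data parity 0, sent rp 0 → ok
Recompute each column's even parity and compare to cp:
  c0: data parity 0, sent cp 0 → ok
  c1: data parity 0, sent cp 0 → ok
  c2: data parity 0, sent cp 1 → mismatch
  c3: data parity 1, sent cp 1 → ok
  c4: data parity 0, sent cp 0 → ok
Exactly one row (r3) and one column (c2) fail → the flipped bit is at their intersection.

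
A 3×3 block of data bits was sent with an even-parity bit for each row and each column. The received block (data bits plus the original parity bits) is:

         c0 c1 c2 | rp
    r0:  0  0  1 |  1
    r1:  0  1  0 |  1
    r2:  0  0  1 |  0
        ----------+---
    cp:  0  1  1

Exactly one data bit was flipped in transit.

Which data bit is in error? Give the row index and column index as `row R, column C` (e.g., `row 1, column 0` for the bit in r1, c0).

row 2, column 2

Recompute each row's even parity and compare to rp:
  r0: data parity 1, sent rp 1 → ok
  r1: data parity 1, sent rp 1 → ok
  r2: data parity 1, sent rp 0 → mismatch
Recompute each column's even parity and compare to cp:
  c0: data parity 0, sent cp 0 → ok
  c1: data parity 1, sent cp 1 → ok
  c2: data parity 0, sent cp 1 → mismatch
Exactly one row (r2) and one column (c2) fail → the flipped bit is at their intersection.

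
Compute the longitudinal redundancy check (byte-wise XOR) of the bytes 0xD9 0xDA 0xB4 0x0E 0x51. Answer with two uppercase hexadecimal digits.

E8

XOR the bytes together:
  start with 0xD9
  0xD9 ⊕ 0xDA = 0x03
  0x03 ⊕ 0xB4 = 0xB7
  0xB7 ⊕ 0x0E = 0xB9
  0xB9 ⊕ 0x51 = 0xE8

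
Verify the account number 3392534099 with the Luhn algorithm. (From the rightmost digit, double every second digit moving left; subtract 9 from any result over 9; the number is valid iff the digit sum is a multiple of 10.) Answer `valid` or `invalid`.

From the right, keep odd positions and double even positions (subtract 9 from any doubled value over 9):
  doubled (positions 2,4,...): 9 8 1 9 6 → sum 33
  kept (positions 1,3,...): 9 0 3 2 3 → sum 17
Total = 50.
50 mod 10 = 0, so the number is valid.

valid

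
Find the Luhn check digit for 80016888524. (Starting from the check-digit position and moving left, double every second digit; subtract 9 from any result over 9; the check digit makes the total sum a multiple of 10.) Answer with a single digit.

5

Partial digits right→left: 4 2 5 8 8 8 6 1 0 0 8
Double every second digit counting from the check-digit position (so the 1st, 3rd, 5th, ... of the partial from the right).
  doubled (with −9 where >9): 8 1 7 3 0 7 → sum 26
  kept as-is: 2 8 8 1 0 → sum 19
Total = 26 + 19 = 45.
Check digit = (10 − (45 mod 10)) mod 10 = 5.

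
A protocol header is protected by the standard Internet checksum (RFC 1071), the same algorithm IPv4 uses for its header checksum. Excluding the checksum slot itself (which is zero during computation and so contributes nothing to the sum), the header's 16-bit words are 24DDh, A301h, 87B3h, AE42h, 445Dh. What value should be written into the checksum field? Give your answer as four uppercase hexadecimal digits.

One's-complement addition (fold any carry out of bit 15 back into bit 0):
  0x24DD + 0xA301 = 0x0C7DE
  0xC7DE + 0x87B3 = 0x14F91 → wrap carry → 0x4F92
  0x4F92 + 0xAE42 = 0x0FDD4
  0xFDD4 + 0x445D = 0x14231 → wrap carry → 0x4232
One's-complement sum = 0x4232.
Checksum = ~0x4232 & 0xFFFF = 0xBDCD.

BDCD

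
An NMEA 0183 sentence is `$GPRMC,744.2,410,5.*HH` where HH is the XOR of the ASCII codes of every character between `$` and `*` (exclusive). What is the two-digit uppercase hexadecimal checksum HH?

62

XOR the ASCII codes of the payload characters:
  'G' = 0x47 → acc = 0x47
  'P' = 0x50 → acc = 0x17
  'R' = 0x52 → acc = 0x45
  'M' = 0x4D → acc = 0x08
  'C' = 0x43 → acc = 0x4B
  ',' = 0x2C → acc = 0x67
  '7' = 0x37 → acc = 0x50
  '4' = 0x34 → acc = 0x64
  '4' = 0x34 → acc = 0x50
  '.' = 0x2E → acc = 0x7E
  '2' = 0x32 → acc = 0x4C
  ',' = 0x2C → acc = 0x60
  '4' = 0x34 → acc = 0x54
  '1' = 0x31 → acc = 0x65
  '0' = 0x30 → acc = 0x55
  ',' = 0x2C → acc = 0x79
  '5' = 0x35 → acc = 0x4C
  '.' = 0x2E → acc = 0x62
Checksum = 0x62.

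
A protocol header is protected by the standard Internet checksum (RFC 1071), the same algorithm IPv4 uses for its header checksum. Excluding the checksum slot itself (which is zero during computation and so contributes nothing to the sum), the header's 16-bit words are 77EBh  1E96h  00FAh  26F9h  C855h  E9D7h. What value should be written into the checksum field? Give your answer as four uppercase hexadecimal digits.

8F5D

One's-complement addition (fold any carry out of bit 15 back into bit 0):
  0x77EB + 0x1E96 = 0x09681
  0x9681 + 0x00FA = 0x0977B
  0x977B + 0x26F9 = 0x0BE74
  0xBE74 + 0xC855 = 0x186C9 → wrap carry → 0x86CA
  0x86CA + 0xE9D7 = 0x170A1 → wrap carry → 0x70A2
One's-complement sum = 0x70A2.
Checksum = ~0x70A2 & 0xFFFF = 0x8F5D.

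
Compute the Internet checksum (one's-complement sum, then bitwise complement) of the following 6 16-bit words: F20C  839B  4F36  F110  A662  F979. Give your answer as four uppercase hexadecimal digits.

One's-complement addition (fold any carry out of bit 15 back into bit 0):
  0xF20C + 0x839B = 0x175A7 → wrap carry → 0x75A8
  0x75A8 + 0x4F36 = 0x0C4DE
  0xC4DE + 0xF110 = 0x1B5EE → wrap carry → 0xB5EF
  0xB5EF + 0xA662 = 0x15C51 → wrap carry → 0x5C52
  0x5C52 + 0xF979 = 0x155CB → wrap carry → 0x55CC
One's-complement sum = 0x55CC.
Checksum = ~0x55CC & 0xFFFF = 0xAA33.

AA33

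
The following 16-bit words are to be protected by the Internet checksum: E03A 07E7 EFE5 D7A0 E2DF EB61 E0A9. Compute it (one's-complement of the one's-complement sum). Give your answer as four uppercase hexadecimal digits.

A16B

One's-complement addition (fold any carry out of bit 15 back into bit 0):
  0xE03A + 0x07E7 = 0x0E821
  0xE821 + 0xEFE5 = 0x1D806 → wrap carry → 0xD807
  0xD807 + 0xD7A0 = 0x1AFA7 → wrap carry → 0xAFA8
  0xAFA8 + 0xE2DF = 0x19287 → wrap carry → 0x9288
  0x9288 + 0xEB61 = 0x17DE9 → wrap carry → 0x7DEA
  0x7DEA + 0xE0A9 = 0x15E93 → wrap carry → 0x5E94
One's-complement sum = 0x5E94.
Checksum = ~0x5E94 & 0xFFFF = 0xA16B.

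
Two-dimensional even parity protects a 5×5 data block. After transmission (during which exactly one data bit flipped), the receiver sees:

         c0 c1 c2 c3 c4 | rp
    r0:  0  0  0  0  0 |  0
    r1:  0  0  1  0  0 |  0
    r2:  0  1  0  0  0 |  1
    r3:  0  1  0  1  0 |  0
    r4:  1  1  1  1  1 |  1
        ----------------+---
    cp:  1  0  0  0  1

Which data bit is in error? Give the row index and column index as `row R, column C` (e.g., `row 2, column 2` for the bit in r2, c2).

row 1, column 1

Recompute each row's even parity and compare to rp:
  r0: data parity 0, sent rp 0 → ok
  r1: data parity 1, sent rp 0 → mismatch
  r2: data parity 1, sent rp 1 → ok
  r3: data parity 0, sent rp 0 → ok
  r4: data parity 1, sent rp 1 → ok
Recompute each column's even parity and compare to cp:
  c0: data parity 1, sent cp 1 → ok
  c1: data parity 1, sent cp 0 → mismatch
  c2: data parity 0, sent cp 0 → ok
  c3: data parity 0, sent cp 0 → ok
  c4: data parity 1, sent cp 1 → ok
Exactly one row (r1) and one column (c1) fail → the flipped bit is at their intersection.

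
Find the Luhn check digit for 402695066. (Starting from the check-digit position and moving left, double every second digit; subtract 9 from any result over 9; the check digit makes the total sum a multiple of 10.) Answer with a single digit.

9

Partial digits right→left: 6 6 0 5 9 6 2 0 4
Double every second digit counting from the check-digit position (so the 1st, 3rd, 5th, ... of the partial from the right).
  doubled (with −9 where >9): 3 0 9 4 8 → sum 24
  kept as-is: 6 5 6 0 → sum 17
Total = 24 + 17 = 41.
Check digit = (10 − (41 mod 10)) mod 10 = 9.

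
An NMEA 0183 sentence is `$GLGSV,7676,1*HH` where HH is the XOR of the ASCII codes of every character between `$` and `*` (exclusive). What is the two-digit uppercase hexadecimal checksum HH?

XOR the ASCII codes of the payload characters:
  'G' = 0x47 → acc = 0x47
  'L' = 0x4C → acc = 0x0B
  'G' = 0x47 → acc = 0x4C
  'S' = 0x53 → acc = 0x1F
  'V' = 0x56 → acc = 0x49
  ',' = 0x2C → acc = 0x65
  '7' = 0x37 → acc = 0x52
  '6' = 0x36 → acc = 0x64
  '7' = 0x37 → acc = 0x53
  '6' = 0x36 → acc = 0x65
  ',' = 0x2C → acc = 0x49
  '1' = 0x31 → acc = 0x78
Checksum = 0x78.

78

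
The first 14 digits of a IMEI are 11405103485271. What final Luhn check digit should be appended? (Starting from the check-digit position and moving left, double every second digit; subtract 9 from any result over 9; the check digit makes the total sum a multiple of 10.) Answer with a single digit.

1

Partial digits right→left: 1 7 2 5 8 4 3 0 1 5 0 4 1 1
Double every second digit counting from the check-digit position (so the 1st, 3rd, 5th, ... of the partial from the right).
  doubled (with −9 where >9): 2 4 7 6 2 0 2 → sum 23
  kept as-is: 7 5 4 0 5 4 1 → sum 26
Total = 23 + 26 = 49.
Check digit = (10 − (49 mod 10)) mod 10 = 1.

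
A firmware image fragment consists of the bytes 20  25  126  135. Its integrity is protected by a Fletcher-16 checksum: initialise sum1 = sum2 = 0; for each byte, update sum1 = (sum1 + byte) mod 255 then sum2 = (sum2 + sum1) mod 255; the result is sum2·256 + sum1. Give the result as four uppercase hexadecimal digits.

2033

Running sums (mod 255):
  after byte 0 (20): sum1=20, sum2=20
  after byte 1 (25): sum1=45, sum2=65
  after byte 2 (126): sum1=171, sum2=236
  after byte 3 (135): sum1=51, sum2=32
Checksum = sum2·256 + sum1 = 32·256 + 51 = 8243 = 0x2033.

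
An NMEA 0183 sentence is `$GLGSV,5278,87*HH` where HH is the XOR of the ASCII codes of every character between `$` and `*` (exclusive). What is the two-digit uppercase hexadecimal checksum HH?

XOR the ASCII codes of the payload characters:
  'G' = 0x47 → acc = 0x47
  'L' = 0x4C → acc = 0x0B
  'G' = 0x47 → acc = 0x4C
  'S' = 0x53 → acc = 0x1F
  'V' = 0x56 → acc = 0x49
  ',' = 0x2C → acc = 0x65
  '5' = 0x35 → acc = 0x50
  '2' = 0x32 → acc = 0x62
  '7' = 0x37 → acc = 0x55
  '8' = 0x38 → acc = 0x6D
  ',' = 0x2C → acc = 0x41
  '8' = 0x38 → acc = 0x79
  '7' = 0x37 → acc = 0x4E
Checksum = 0x4E.

4E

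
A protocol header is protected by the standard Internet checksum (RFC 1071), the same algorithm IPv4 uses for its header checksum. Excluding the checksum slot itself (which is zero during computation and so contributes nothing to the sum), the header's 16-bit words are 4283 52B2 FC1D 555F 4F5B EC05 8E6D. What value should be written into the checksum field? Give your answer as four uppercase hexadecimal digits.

One's-complement addition (fold any carry out of bit 15 back into bit 0):
  0x4283 + 0x52B2 = 0x09535
  0x9535 + 0xFC1D = 0x19152 → wrap carry → 0x9153
  0x9153 + 0x555F = 0x0E6B2
  0xE6B2 + 0x4F5B = 0x1360D → wrap carry → 0x360E
  0x360E + 0xEC05 = 0x12213 → wrap carry → 0x2214
  0x2214 + 0x8E6D = 0x0B081
One's-complement sum = 0xB081.
Checksum = ~0xB081 & 0xFFFF = 0x4F7E.

4F7E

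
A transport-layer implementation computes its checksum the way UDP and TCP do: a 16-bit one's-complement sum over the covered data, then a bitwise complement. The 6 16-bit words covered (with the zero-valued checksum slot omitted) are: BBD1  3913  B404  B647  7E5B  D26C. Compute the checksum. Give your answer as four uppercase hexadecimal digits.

One's-complement addition (fold any carry out of bit 15 back into bit 0):
  0xBBD1 + 0x3913 = 0x0F4E4
  0xF4E4 + 0xB404 = 0x1A8E8 → wrap carry → 0xA8E9
  0xA8E9 + 0xB647 = 0x15F30 → wrap carry → 0x5F31
  0x5F31 + 0x7E5B = 0x0DD8C
  0xDD8C + 0xD26C = 0x1AFF8 → wrap carry → 0xAFF9
One's-complement sum = 0xAFF9.
Checksum = ~0xAFF9 & 0xFFFF = 0x5006.

5006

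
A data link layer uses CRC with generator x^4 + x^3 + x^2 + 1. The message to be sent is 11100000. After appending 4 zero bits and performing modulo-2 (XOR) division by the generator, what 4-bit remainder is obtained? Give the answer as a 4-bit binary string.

0001

Append 4 zeros: 111000000000. Divide by 11101 (XOR where the leading bit is 1):
  pos 0: 11100 XOR 11101 = 00001
  pos 4: 10000 XOR 11101 = 01101
  pos 5: 11010 XOR 11101 = 00111
  pos 7: 11100 XOR 11101 = 00001
Remainder (last 4 bits) = 0001. This is the CRC / FCS.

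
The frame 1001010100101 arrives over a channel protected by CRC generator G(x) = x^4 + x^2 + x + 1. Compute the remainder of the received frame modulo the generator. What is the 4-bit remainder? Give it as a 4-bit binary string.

0000

Modulo-2 division of 1001010100101 by 10111:
  pos 0: 10010 XOR 10111 = 00101
  pos 2: 10110 XOR 10111 = 00001
  pos 6: 11001 XOR 10111 = 01110
  pos 7: 11100 XOR 10111 = 01011
  pos 8: 10111 XOR 10111 = 00000
Remainder = 0000 (zero — the frame passes the CRC check).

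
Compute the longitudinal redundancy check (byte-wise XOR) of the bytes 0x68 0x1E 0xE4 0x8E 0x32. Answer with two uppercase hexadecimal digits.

2E

XOR the bytes together:
  start with 0x68
  0x68 ⊕ 0x1E = 0x76
  0x76 ⊕ 0xE4 = 0x92
  0x92 ⊕ 0x8E = 0x1C
  0x1C ⊕ 0x32 = 0x2E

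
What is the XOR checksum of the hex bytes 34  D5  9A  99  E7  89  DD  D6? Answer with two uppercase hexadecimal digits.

87

XOR the bytes together:
  start with 0x34
  0x34 ⊕ 0xD5 = 0xE1
  0xE1 ⊕ 0x9A = 0x7B
  0x7B ⊕ 0x99 = 0xE2
  0xE2 ⊕ 0xE7 = 0x05
  0x05 ⊕ 0x89 = 0x8C
  0x8C ⊕ 0xDD = 0x51
  0x51 ⊕ 0xD6 = 0x87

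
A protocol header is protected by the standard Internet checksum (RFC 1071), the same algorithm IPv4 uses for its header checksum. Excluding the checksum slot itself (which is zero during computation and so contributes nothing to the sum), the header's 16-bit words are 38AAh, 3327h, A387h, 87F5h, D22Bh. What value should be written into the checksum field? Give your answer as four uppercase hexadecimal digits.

9685

One's-complement addition (fold any carry out of bit 15 back into bit 0):
  0x38AA + 0x3327 = 0x06BD1
  0x6BD1 + 0xA387 = 0x10F58 → wrap carry → 0x0F59
  0x0F59 + 0x87F5 = 0x0974E
  0x974E + 0xD22B = 0x16979 → wrap carry → 0x697A
One's-complement sum = 0x697A.
Checksum = ~0x697A & 0xFFFF = 0x9685.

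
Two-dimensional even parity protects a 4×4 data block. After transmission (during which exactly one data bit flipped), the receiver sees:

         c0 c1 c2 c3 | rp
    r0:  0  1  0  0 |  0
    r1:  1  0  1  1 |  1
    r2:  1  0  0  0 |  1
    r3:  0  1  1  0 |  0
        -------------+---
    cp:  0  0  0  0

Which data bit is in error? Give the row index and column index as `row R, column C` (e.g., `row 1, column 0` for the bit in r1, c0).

Recompute each row's even parity and compare to rp:
  r0: data parity 1, sent rp 0 → mismatch
  r1: data parity 1, sent rp 1 → ok
  r2: data parity 1, sent rp 1 → ok
  r3: data parity 0, sent rp 0 → ok
Recompute each column's even parity and compare to cp:
  c0: data parity 0, sent cp 0 → ok
  c1: data parity 0, sent cp 0 → ok
  c2: data parity 0, sent cp 0 → ok
  c3: data parity 1, sent cp 0 → mismatch
Exactly one row (r0) and one column (c3) fail → the flipped bit is at their intersection.

row 0, column 3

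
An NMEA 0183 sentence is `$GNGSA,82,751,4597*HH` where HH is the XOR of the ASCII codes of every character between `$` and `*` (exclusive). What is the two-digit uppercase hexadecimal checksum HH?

XOR the ASCII codes of the payload characters:
  'G' = 0x47 → acc = 0x47
  'N' = 0x4E → acc = 0x09
  'G' = 0x47 → acc = 0x4E
  'S' = 0x53 → acc = 0x1D
  'A' = 0x41 → acc = 0x5C
  ',' = 0x2C → acc = 0x70
  '8' = 0x38 → acc = 0x48
  '2' = 0x32 → acc = 0x7A
  ',' = 0x2C → acc = 0x56
  '7' = 0x37 → acc = 0x61
  '5' = 0x35 → acc = 0x54
  '1' = 0x31 → acc = 0x65
  ',' = 0x2C → acc = 0x49
  '4' = 0x34 → acc = 0x7D
  '5' = 0x35 → acc = 0x48
  '9' = 0x39 → acc = 0x71
  '7' = 0x37 → acc = 0x46
Checksum = 0x46.

46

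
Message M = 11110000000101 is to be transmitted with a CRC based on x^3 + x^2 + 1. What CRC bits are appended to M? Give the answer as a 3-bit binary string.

111

Append 3 zeros: 11110000000101000. Divide by 1101 (XOR where the leading bit is 1):
  pos 0: 1111 XOR 1101 = 0010
  pos 2: 1000 XOR 1101 = 0101
  pos 3: 1010 XOR 1101 = 0111
  pos 4: 1110 XOR 1101 = 0011
  pos 6: 1100 XOR 1101 = 0001
  pos 9: 1010 XOR 1101 = 0111
  pos 10: 1111 XOR 1101 = 0010
  pos 12: 1000 XOR 1101 = 0101
  pos 13: 1010 XOR 1101 = 0111
Remainder (last 3 bits) = 111. This is the CRC / FCS.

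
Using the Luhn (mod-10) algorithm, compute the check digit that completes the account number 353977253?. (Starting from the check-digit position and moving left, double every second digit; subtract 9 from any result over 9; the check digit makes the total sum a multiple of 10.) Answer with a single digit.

Partial digits right→left: 3 5 2 7 7 9 3 5 3
Double every second digit counting from the check-digit position (so the 1st, 3rd, 5th, ... of the partial from the right).
  doubled (with −9 where >9): 6 4 5 6 6 → sum 27
  kept as-is: 5 7 9 5 → sum 26
Total = 27 + 26 = 53.
Check digit = (10 − (53 mod 10)) mod 10 = 7.

7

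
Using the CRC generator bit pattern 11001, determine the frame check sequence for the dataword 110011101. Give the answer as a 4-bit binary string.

Append 4 zeros: 1100111010000. Divide by 11001 (XOR where the leading bit is 1):
  pos 0: 11001 XOR 11001 = 00000
  pos 5: 11010 XOR 11001 = 00011
  pos 8: 11000 XOR 11001 = 00001
Remainder (last 4 bits) = 0001. This is the CRC / FCS.

0001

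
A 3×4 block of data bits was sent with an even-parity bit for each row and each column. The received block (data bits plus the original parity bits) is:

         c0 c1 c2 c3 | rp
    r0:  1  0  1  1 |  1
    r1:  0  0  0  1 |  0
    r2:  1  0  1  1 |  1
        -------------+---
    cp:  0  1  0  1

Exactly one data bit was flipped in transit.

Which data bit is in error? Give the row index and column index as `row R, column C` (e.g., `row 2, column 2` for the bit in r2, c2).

Recompute each row's even parity and compare to rp:
  r0: data parity 1, sent rp 1 → ok
  r1: data parity 1, sent rp 0 → mismatch
  r2: data parity 1, sent rp 1 → ok
Recompute each column's even parity and compare to cp:
  c0: data parity 0, sent cp 0 → ok
  c1: data parity 0, sent cp 1 → mismatch
  c2: data parity 0, sent cp 0 → ok
  c3: data parity 1, sent cp 1 → ok
Exactly one row (r1) and one column (c1) fail → the flipped bit is at their intersection.

row 1, column 1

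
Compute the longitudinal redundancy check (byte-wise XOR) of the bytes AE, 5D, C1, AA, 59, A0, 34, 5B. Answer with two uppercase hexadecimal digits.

0E

XOR the bytes together:
  start with 0xAE
  0xAE ⊕ 0x5D = 0xF3
  0xF3 ⊕ 0xC1 = 0x32
  0x32 ⊕ 0xAA = 0x98
  0x98 ⊕ 0x59 = 0xC1
  0xC1 ⊕ 0xA0 = 0x61
  0x61 ⊕ 0x34 = 0x55
  0x55 ⊕ 0x5B = 0x0E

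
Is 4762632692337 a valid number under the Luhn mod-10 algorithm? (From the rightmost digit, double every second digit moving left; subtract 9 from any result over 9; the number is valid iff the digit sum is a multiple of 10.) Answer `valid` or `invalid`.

From the right, keep odd positions and double even positions (subtract 9 from any doubled value over 9):
  doubled (positions 2,4,...): 6 4 3 6 4 5 → sum 28
  kept (positions 1,3,...): 7 3 9 2 6 6 4 → sum 37
Total = 65.
65 mod 10 = 5, so the number is invalid.

invalid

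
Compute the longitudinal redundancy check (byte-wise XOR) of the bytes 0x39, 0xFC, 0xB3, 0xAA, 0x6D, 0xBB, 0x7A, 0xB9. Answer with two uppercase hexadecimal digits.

C9

XOR the bytes together:
  start with 0x39
  0x39 ⊕ 0xFC = 0xC5
  0xC5 ⊕ 0xB3 = 0x76
  0x76 ⊕ 0xAA = 0xDC
  0xDC ⊕ 0x6D = 0xB1
  0xB1 ⊕ 0xBB = 0x0A
  0x0A ⊕ 0x7A = 0x70
  0x70 ⊕ 0xB9 = 0xC9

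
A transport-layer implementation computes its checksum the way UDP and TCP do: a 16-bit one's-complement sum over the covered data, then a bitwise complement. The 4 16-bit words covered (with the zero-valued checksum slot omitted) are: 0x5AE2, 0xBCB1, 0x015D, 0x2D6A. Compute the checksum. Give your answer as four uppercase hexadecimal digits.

B9A4

One's-complement addition (fold any carry out of bit 15 back into bit 0):
  0x5AE2 + 0xBCB1 = 0x11793 → wrap carry → 0x1794
  0x1794 + 0x015D = 0x018F1
  0x18F1 + 0x2D6A = 0x0465B
One's-complement sum = 0x465B.
Checksum = ~0x465B & 0xFFFF = 0xB9A4.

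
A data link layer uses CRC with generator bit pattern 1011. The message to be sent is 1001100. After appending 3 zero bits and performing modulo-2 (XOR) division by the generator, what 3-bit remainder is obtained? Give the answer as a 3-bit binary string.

110

Append 3 zeros: 1001100000. Divide by 1011 (XOR where the leading bit is 1):
  pos 0: 1001 XOR 1011 = 0010
  pos 2: 1010 XOR 1011 = 0001
  pos 5: 1000 XOR 1011 = 0011
Remainder (last 3 bits) = 110. This is the CRC / FCS.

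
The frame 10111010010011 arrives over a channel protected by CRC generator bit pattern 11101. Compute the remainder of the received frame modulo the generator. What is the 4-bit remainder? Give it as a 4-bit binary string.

Modulo-2 division of 10111010010011 by 11101:
  pos 0: 10111 XOR 11101 = 01010
  pos 1: 10100 XOR 11101 = 01001
  pos 2: 10011 XOR 11101 = 01110
  pos 3: 11100 XOR 11101 = 00001
  pos 7: 10100 XOR 11101 = 01001
  pos 8: 10011 XOR 11101 = 01110
  pos 9: 11101 XOR 11101 = 00000
Remainder = 0000 (zero — the frame passes the CRC check).

0000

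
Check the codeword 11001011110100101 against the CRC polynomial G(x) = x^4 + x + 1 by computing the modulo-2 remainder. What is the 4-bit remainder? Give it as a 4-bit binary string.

1100

Modulo-2 division of 11001011110100101 by 10011:
  pos 0: 11001 XOR 10011 = 01010
  pos 1: 10100 XOR 10011 = 00111
  pos 3: 11111 XOR 10011 = 01100
  pos 4: 11001 XOR 10011 = 01010
  pos 5: 10101 XOR 10011 = 00110
  pos 7: 11001 XOR 10011 = 01010
  pos 8: 10100 XOR 10011 = 00111
  pos 10: 11101 XOR 10011 = 01110
  pos 11: 11100 XOR 10011 = 01111
  pos 12: 11111 XOR 10011 = 01100
Remainder = 1100 (nonzero — an error is detected).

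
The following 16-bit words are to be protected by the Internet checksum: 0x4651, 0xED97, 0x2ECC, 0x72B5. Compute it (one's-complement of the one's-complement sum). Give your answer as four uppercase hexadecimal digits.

One's-complement addition (fold any carry out of bit 15 back into bit 0):
  0x4651 + 0xED97 = 0x133E8 → wrap carry → 0x33E9
  0x33E9 + 0x2ECC = 0x062B5
  0x62B5 + 0x72B5 = 0x0D56A
One's-complement sum = 0xD56A.
Checksum = ~0xD56A & 0xFFFF = 0x2A95.

2A95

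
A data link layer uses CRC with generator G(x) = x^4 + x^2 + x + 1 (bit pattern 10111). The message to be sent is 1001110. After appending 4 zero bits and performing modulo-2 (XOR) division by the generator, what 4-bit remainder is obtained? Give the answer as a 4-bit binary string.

Append 4 zeros: 10011100000. Divide by 10111 (XOR where the leading bit is 1):
  pos 0: 10011 XOR 10111 = 00100
  pos 2: 10010 XOR 10111 = 00101
  pos 4: 10100 XOR 10111 = 00011
Remainder (last 4 bits) = 1100. This is the CRC / FCS.

1100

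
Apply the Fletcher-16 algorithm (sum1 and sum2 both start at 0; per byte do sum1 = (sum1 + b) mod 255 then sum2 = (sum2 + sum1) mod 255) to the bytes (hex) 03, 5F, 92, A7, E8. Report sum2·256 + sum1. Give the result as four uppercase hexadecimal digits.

Running sums (mod 255):
  after byte 0 (03): sum1=3, sum2=3
  after byte 1 (5F): sum1=98, sum2=101
  after byte 2 (92): sum1=244, sum2=90
  after byte 3 (A7): sum1=156, sum2=246
  after byte 4 (E8): sum1=133, sum2=124
Checksum = sum2·256 + sum1 = 124·256 + 133 = 31877 = 0x7C85.

7C85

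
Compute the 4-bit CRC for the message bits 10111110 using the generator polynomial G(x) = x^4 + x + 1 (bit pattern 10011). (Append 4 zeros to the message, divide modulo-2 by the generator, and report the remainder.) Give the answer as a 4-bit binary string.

0000

Append 4 zeros: 101111100000. Divide by 10011 (XOR where the leading bit is 1):
  pos 0: 10111 XOR 10011 = 00100
  pos 2: 10011 XOR 10011 = 00000
Remainder (last 4 bits) = 0000. This is the CRC / FCS.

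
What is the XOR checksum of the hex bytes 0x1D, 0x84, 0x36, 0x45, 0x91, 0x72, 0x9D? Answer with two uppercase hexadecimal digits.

94

XOR the bytes together:
  start with 0x1D
  0x1D ⊕ 0x84 = 0x99
  0x99 ⊕ 0x36 = 0xAF
  0xAF ⊕ 0x45 = 0xEA
  0xEA ⊕ 0x91 = 0x7B
  0x7B ⊕ 0x72 = 0x09
  0x09 ⊕ 0x9D = 0x94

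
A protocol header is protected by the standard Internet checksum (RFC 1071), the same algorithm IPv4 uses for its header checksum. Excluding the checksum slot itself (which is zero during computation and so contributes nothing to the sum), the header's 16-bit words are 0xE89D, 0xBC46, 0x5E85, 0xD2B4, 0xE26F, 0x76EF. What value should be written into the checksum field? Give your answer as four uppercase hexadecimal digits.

One's-complement addition (fold any carry out of bit 15 back into bit 0):
  0xE89D + 0xBC46 = 0x1A4E3 → wrap carry → 0xA4E4
  0xA4E4 + 0x5E85 = 0x10369 → wrap carry → 0x036A
  0x036A + 0xD2B4 = 0x0D61E
  0xD61E + 0xE26F = 0x1B88D → wrap carry → 0xB88E
  0xB88E + 0x76EF = 0x12F7D → wrap carry → 0x2F7E
One's-complement sum = 0x2F7E.
Checksum = ~0x2F7E & 0xFFFF = 0xD081.

D081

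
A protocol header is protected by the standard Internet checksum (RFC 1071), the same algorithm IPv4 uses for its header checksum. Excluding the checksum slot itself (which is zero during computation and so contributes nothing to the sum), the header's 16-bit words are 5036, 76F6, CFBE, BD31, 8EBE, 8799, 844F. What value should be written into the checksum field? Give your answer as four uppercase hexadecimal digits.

One's-complement addition (fold any carry out of bit 15 back into bit 0):
  0x5036 + 0x76F6 = 0x0C72C
  0xC72C + 0xCFBE = 0x196EA → wrap carry → 0x96EB
  0x96EB + 0xBD31 = 0x1541C → wrap carry → 0x541D
  0x541D + 0x8EBE = 0x0E2DB
  0xE2DB + 0x8799 = 0x16A74 → wrap carry → 0x6A75
  0x6A75 + 0x844F = 0x0EEC4
One's-complement sum = 0xEEC4.
Checksum = ~0xEEC4 & 0xFFFF = 0x113B.

113B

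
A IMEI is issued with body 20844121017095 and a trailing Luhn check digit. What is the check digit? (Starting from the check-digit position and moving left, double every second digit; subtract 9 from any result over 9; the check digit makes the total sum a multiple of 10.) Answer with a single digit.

3

Partial digits right→left: 5 9 0 7 1 0 1 2 1 4 4 8 0 2
Double every second digit counting from the check-digit position (so the 1st, 3rd, 5th, ... of the partial from the right).
  doubled (with −9 where >9): 1 0 2 2 2 8 0 → sum 15
  kept as-is: 9 7 0 2 4 8 2 → sum 32
Total = 15 + 32 = 47.
Check digit = (10 − (47 mod 10)) mod 10 = 3.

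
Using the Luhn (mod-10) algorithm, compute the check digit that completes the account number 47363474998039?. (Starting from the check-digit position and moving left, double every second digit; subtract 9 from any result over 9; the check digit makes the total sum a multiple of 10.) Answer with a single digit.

1

Partial digits right→left: 9 3 0 8 9 9 4 7 4 3 6 3 7 4
Double every second digit counting from the check-digit position (so the 1st, 3rd, 5th, ... of the partial from the right).
  doubled (with −9 where >9): 9 0 9 8 8 3 5 → sum 42
  kept as-is: 3 8 9 7 3 3 4 → sum 37
Total = 42 + 37 = 79.
Check digit = (10 − (79 mod 10)) mod 10 = 1.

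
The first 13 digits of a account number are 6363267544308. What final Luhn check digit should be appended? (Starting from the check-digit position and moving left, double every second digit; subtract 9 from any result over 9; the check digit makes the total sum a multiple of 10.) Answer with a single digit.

3

Partial digits right→left: 8 0 3 4 4 5 7 6 2 3 6 3 6
Double every second digit counting from the check-digit position (so the 1st, 3rd, 5th, ... of the partial from the right).
  doubled (with −9 where >9): 7 6 8 5 4 3 3 → sum 36
  kept as-is: 0 4 5 6 3 3 → sum 21
Total = 36 + 21 = 57.
Check digit = (10 − (57 mod 10)) mod 10 = 3.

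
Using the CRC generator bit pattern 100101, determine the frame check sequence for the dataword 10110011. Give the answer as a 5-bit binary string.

Append 5 zeros: 1011001100000. Divide by 100101 (XOR where the leading bit is 1):
  pos 0: 101100 XOR 100101 = 001001
  pos 2: 100111 XOR 100101 = 000010
  pos 6: 100000 XOR 100101 = 000101
Remainder (last 5 bits) = 01010. This is the CRC / FCS.

01010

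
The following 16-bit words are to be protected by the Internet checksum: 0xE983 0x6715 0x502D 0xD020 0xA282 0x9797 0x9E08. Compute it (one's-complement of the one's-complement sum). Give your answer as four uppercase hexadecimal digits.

One's-complement addition (fold any carry out of bit 15 back into bit 0):
  0xE983 + 0x6715 = 0x15098 → wrap carry → 0x5099
  0x5099 + 0x502D = 0x0A0C6
  0xA0C6 + 0xD020 = 0x170E6 → wrap carry → 0x70E7
  0x70E7 + 0xA282 = 0x11369 → wrap carry → 0x136A
  0x136A + 0x9797 = 0x0AB01
  0xAB01 + 0x9E08 = 0x14909 → wrap carry → 0x490A
One's-complement sum = 0x490A.
Checksum = ~0x490A & 0xFFFF = 0xB6F5.

B6F5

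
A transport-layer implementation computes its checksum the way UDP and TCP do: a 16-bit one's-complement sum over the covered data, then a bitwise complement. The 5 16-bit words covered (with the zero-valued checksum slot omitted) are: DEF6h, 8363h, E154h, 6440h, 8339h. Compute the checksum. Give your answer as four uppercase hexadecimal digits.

One's-complement addition (fold any carry out of bit 15 back into bit 0):
  0xDEF6 + 0x8363 = 0x16259 → wrap carry → 0x625A
  0x625A + 0xE154 = 0x143AE → wrap carry → 0x43AF
  0x43AF + 0x6440 = 0x0A7EF
  0xA7EF + 0x8339 = 0x12B28 → wrap carry → 0x2B29
One's-complement sum = 0x2B29.
Checksum = ~0x2B29 & 0xFFFF = 0xD4D6.

D4D6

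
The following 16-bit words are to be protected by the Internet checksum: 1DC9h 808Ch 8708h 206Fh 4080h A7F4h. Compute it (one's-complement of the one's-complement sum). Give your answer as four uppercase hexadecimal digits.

D1BD

One's-complement addition (fold any carry out of bit 15 back into bit 0):
  0x1DC9 + 0x808C = 0x09E55
  0x9E55 + 0x8708 = 0x1255D → wrap carry → 0x255E
  0x255E + 0x206F = 0x045CD
  0x45CD + 0x4080 = 0x0864D
  0x864D + 0xA7F4 = 0x12E41 → wrap carry → 0x2E42
One's-complement sum = 0x2E42.
Checksum = ~0x2E42 & 0xFFFF = 0xD1BD.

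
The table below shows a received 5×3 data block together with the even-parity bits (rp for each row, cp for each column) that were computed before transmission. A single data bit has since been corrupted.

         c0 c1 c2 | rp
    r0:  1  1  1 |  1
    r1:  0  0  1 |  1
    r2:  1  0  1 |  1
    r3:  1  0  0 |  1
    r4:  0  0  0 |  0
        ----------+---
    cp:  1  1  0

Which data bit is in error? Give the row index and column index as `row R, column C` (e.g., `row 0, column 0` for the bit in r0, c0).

Recompute each row's even parity and compare to rp:
  r0: data parity 1, sent rp 1 → ok
  r1: data parity 1, sent rp 1 → ok
  r2: data parity 0, sent rp 1 → mismatch
  r3: data parity 1, sent rp 1 → ok
  r4: data parity 0, sent rp 0 → ok
Recompute each column's even parity and compare to cp:
  c0: data parity 1, sent cp 1 → ok
  c1: data parity 1, sent cp 1 → ok
  c2: data parity 1, sent cp 0 → mismatch
Exactly one row (r2) and one column (c2) fail → the flipped bit is at their intersection.

row 2, column 2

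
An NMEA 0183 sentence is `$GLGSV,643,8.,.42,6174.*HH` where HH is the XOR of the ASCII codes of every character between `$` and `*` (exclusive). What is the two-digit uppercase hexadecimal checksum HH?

6C

XOR the ASCII codes of the payload characters:
  'G' = 0x47 → acc = 0x47
  'L' = 0x4C → acc = 0x0B
  'G' = 0x47 → acc = 0x4C
  'S' = 0x53 → acc = 0x1F
  'V' = 0x56 → acc = 0x49
  ',' = 0x2C → acc = 0x65
  '6' = 0x36 → acc = 0x53
  '4' = 0x34 → acc = 0x67
  '3' = 0x33 → acc = 0x54
  ',' = 0x2C → acc = 0x78
  '8' = 0x38 → acc = 0x40
  '.' = 0x2E → acc = 0x6E
  ',' = 0x2C → acc = 0x42
  '.' = 0x2E → acc = 0x6C
  '4' = 0x34 → acc = 0x58
  '2' = 0x32 → acc = 0x6A
  ',' = 0x2C → acc = 0x46
  '6' = 0x36 → acc = 0x70
  '1' = 0x31 → acc = 0x41
  '7' = 0x37 → acc = 0x76
  '4' = 0x34 → acc = 0x42
  '.' = 0x2E → acc = 0x6C
Checksum = 0x6C.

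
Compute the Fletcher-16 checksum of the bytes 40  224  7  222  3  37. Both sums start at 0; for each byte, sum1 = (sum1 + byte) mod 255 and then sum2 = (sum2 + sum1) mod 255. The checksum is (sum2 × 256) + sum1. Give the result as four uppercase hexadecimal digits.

3917

Running sums (mod 255):
  after byte 0 (40): sum1=40, sum2=40
  after byte 1 (224): sum1=9, sum2=49
  after byte 2 (7): sum1=16, sum2=65
  after byte 3 (222): sum1=238, sum2=48
  after byte 4 (3): sum1=241, sum2=34
  after byte 5 (37): sum1=23, sum2=57
Checksum = sum2·256 + sum1 = 57·256 + 23 = 14615 = 0x3917.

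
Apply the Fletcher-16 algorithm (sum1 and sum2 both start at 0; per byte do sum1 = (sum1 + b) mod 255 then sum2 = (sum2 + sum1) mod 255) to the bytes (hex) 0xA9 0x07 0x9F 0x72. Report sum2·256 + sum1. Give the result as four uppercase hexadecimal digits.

Running sums (mod 255):
  after byte 0 (0xA9): sum1=169, sum2=169
  after byte 1 (0x07): sum1=176, sum2=90
  after byte 2 (0x9F): sum1=80, sum2=170
  after byte 3 (0x72): sum1=194, sum2=109
Checksum = sum2·256 + sum1 = 109·256 + 194 = 28098 = 0x6DC2.

6DC2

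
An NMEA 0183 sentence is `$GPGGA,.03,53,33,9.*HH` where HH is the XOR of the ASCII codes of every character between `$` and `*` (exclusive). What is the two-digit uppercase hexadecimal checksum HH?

XOR the ASCII codes of the payload characters:
  'G' = 0x47 → acc = 0x47
  'P' = 0x50 → acc = 0x17
  'G' = 0x47 → acc = 0x50
  'G' = 0x47 → acc = 0x17
  'A' = 0x41 → acc = 0x56
  ',' = 0x2C → acc = 0x7A
  '.' = 0x2E → acc = 0x54
  '0' = 0x30 → acc = 0x64
  '3' = 0x33 → acc = 0x57
  ',' = 0x2C → acc = 0x7B
  '5' = 0x35 → acc = 0x4E
  '3' = 0x33 → acc = 0x7D
  ',' = 0x2C → acc = 0x51
  '3' = 0x33 → acc = 0x62
  '3' = 0x33 → acc = 0x51
  ',' = 0x2C → acc = 0x7D
  '9' = 0x39 → acc = 0x44
  '.' = 0x2E → acc = 0x6A
Checksum = 0x6A.

6A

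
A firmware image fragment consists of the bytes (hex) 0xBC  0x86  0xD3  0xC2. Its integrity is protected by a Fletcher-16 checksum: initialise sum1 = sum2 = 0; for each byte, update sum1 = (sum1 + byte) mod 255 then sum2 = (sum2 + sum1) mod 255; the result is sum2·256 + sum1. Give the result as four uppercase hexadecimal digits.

Running sums (mod 255):
  after byte 0 (0xBC): sum1=188, sum2=188
  after byte 1 (0x86): sum1=67, sum2=0
  after byte 2 (0xD3): sum1=23, sum2=23
  after byte 3 (0xC2): sum1=217, sum2=240
Checksum = sum2·256 + sum1 = 240·256 + 217 = 61657 = 0xF0D9.

F0D9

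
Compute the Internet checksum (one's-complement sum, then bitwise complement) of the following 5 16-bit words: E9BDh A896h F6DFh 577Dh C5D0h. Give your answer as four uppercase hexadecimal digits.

597D

One's-complement addition (fold any carry out of bit 15 back into bit 0):
  0xE9BD + 0xA896 = 0x19253 → wrap carry → 0x9254
  0x9254 + 0xF6DF = 0x18933 → wrap carry → 0x8934
  0x8934 + 0x577D = 0x0E0B1
  0xE0B1 + 0xC5D0 = 0x1A681 → wrap carry → 0xA682
One's-complement sum = 0xA682.
Checksum = ~0xA682 & 0xFFFF = 0x597D.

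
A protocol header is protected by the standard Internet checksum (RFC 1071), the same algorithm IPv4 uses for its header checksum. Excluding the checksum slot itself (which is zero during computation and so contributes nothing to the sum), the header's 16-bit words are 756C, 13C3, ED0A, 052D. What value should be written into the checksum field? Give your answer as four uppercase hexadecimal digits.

8498

One's-complement addition (fold any carry out of bit 15 back into bit 0):
  0x756C + 0x13C3 = 0x0892F
  0x892F + 0xED0A = 0x17639 → wrap carry → 0x763A
  0x763A + 0x052D = 0x07B67
One's-complement sum = 0x7B67.
Checksum = ~0x7B67 & 0xFFFF = 0x8498.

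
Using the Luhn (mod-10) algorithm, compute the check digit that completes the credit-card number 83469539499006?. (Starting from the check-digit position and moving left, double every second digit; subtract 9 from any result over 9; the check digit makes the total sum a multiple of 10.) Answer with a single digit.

Partial digits right→left: 6 0 0 9 9 4 9 3 5 9 6 4 3 8
Double every second digit counting from the check-digit position (so the 1st, 3rd, 5th, ... of the partial from the right).
  doubled (with −9 where >9): 3 0 9 9 1 3 6 → sum 31
  kept as-is: 0 9 4 3 9 4 8 → sum 37
Total = 31 + 37 = 68.
Check digit = (10 − (68 mod 10)) mod 10 = 2.

2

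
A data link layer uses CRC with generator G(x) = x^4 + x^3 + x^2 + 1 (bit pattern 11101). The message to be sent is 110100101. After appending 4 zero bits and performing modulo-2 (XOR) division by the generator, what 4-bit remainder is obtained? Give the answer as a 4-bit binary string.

Append 4 zeros: 1101001010000. Divide by 11101 (XOR where the leading bit is 1):
  pos 0: 11010 XOR 11101 = 00111
  pos 2: 11101 XOR 11101 = 00000
  pos 8: 10000 XOR 11101 = 01101
Remainder (last 4 bits) = 1101. This is the CRC / FCS.

1101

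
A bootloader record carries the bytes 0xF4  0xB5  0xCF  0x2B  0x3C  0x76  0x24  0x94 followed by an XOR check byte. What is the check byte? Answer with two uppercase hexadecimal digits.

XOR the bytes together:
  start with 0xF4
  0xF4 ⊕ 0xB5 = 0x41
  0x41 ⊕ 0xCF = 0x8E
  0x8E ⊕ 0x2B = 0xA5
  0xA5 ⊕ 0x3C = 0x99
  0x99 ⊕ 0x76 = 0xEF
  0xEF ⊕ 0x24 = 0xCB
  0xCB ⊕ 0x94 = 0x5F

5F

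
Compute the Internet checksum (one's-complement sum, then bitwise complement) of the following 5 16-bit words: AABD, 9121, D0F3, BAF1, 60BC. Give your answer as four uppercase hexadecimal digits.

D77E

One's-complement addition (fold any carry out of bit 15 back into bit 0):
  0xAABD + 0x9121 = 0x13BDE → wrap carry → 0x3BDF
  0x3BDF + 0xD0F3 = 0x10CD2 → wrap carry → 0x0CD3
  0x0CD3 + 0xBAF1 = 0x0C7C4
  0xC7C4 + 0x60BC = 0x12880 → wrap carry → 0x2881
One's-complement sum = 0x2881.
Checksum = ~0x2881 & 0xFFFF = 0xD77E.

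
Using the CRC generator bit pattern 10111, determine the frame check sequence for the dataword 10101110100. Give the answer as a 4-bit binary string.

Append 4 zeros: 101011101000000. Divide by 10111 (XOR where the leading bit is 1):
  pos 0: 10101 XOR 10111 = 00010
  pos 3: 10110 XOR 10111 = 00001
  pos 7: 11000 XOR 10111 = 01111
  pos 8: 11110 XOR 10111 = 01001
  pos 9: 10010 XOR 10111 = 00101
Remainder (last 4 bits) = 1010. This is the CRC / FCS.

1010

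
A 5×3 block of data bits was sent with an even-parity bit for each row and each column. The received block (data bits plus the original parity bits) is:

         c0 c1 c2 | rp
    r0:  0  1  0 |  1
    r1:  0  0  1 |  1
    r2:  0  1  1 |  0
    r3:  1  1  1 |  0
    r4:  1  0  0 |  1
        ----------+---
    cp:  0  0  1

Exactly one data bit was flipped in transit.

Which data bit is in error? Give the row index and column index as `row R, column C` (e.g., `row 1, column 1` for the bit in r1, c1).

row 3, column 1

Recompute each row's even parity and compare to rp:
  r0: data parity 1, sent rp 1 → ok
  r1: data parity 1, sent rp 1 → ok
  r2: data parity 0, sent rp 0 → ok
  r3: data parity 1, sent rp 0 → mismatch
  r4: data parity 1, sent rp 1 → ok
Recompute each column's even parity and compare to cp:
  c0: data parity 0, sent cp 0 → ok
  c1: data parity 1, sent cp 0 → mismatch
  c2: data parity 1, sent cp 1 → ok
Exactly one row (r3) and one column (c1) fail → the flipped bit is at their intersection.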